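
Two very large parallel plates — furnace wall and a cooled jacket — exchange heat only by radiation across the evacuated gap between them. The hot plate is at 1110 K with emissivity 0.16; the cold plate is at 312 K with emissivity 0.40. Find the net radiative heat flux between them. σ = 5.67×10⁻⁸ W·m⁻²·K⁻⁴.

q ≈ 11000 W/m²

For two infinite grey parallel plates, q = σ(T₁⁴ − T₂⁴)/(1/ε₁ + 1/ε₂ − 1).
T₁⁴ − T₂⁴ = 1.518×10¹² − 9.476×10⁹ = 1.509×10¹² K⁴.
1/ε₁ + 1/ε₂ − 1 = 6.250 + 2.500 − 1 = 7.750.
q = 5.67×10⁻⁸ × 1.509×10¹² / 7.750.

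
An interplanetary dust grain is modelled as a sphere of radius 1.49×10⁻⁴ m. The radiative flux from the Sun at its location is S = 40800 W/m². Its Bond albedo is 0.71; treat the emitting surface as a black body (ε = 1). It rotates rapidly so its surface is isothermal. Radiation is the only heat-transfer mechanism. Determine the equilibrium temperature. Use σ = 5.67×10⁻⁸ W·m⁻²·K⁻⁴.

T ≈ 478 K

At equilibrium, absorbed power = emitted power.
Absorbing cross-section = πr² = 6.975×10⁻⁸ m²; emitting surface = 4πr² = 2.790×10⁻⁷ m² (ratio 4).
(1−a)S·A_cross = εσ·A_surf·T⁴  ⇒  T⁴ = (1−a)S/(4σ).
T⁴ = 0.290·40800/(4·5.67×10⁻⁸) = 5.217×10¹⁰ K⁴.
T = (5.217×10¹⁰)^(1/4).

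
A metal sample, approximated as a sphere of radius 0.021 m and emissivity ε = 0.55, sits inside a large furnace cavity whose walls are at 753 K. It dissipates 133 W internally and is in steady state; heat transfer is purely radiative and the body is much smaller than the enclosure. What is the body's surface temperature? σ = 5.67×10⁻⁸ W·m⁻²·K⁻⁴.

For a small grey body in a large enclosure, net radiated power = εσA(T⁴ − T_w⁴).
Steady state: P = εσA(T⁴ − T_w⁴) with A = 4πr² = 0.005542 m².
T⁴ = P/(εσA) + T_w⁴ = 133/(0.55·5.67×10⁻⁸·0.005542) + (753)⁴
    = 7.696×10¹¹ + 3.215×10¹¹ = 1.091×10¹² K⁴.

T ≈ 1020 K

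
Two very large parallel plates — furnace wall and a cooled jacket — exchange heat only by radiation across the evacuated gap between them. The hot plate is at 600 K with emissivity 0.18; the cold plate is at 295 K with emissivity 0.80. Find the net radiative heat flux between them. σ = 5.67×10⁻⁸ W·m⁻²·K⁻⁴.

q ≈ 1190 W/m²

For two infinite grey parallel plates, q = σ(T₁⁴ − T₂⁴)/(1/ε₁ + 1/ε₂ − 1).
T₁⁴ − T₂⁴ = 1.296×10¹¹ − 7.573×10⁹ = 1.220×10¹¹ K⁴.
1/ε₁ + 1/ε₂ − 1 = 5.556 + 1.250 − 1 = 5.806.
q = 5.67×10⁻⁸ × 1.220×10¹¹ / 5.806.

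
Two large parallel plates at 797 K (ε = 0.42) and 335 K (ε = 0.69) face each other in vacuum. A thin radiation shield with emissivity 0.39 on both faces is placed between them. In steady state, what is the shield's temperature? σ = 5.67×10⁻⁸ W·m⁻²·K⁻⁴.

In steady state the net flux on the hot side equals that on the cold side.
σ(T₁⁴−T_s⁴)/D₁ = σ(T_s⁴−T₂⁴)/D₂, with D₁ = 1/ε₁+1/ε_s−1 = 3.945, D₂ = 1/ε_s+1/ε₂−1 = 3.013.
Solve for T_s⁴: T_s⁴ = (D₂·T₁⁴ + D₁·T₂⁴)/(D₁+D₂) = 1.819×10¹¹ K⁴.

T_s ≈ 653 K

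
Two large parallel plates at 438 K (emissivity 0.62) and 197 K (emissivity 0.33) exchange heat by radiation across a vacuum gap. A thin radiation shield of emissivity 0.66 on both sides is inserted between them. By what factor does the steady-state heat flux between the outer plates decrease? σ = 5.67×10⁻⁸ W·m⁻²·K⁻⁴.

Without shield: q₀ = σΔ(T⁴)/(1/ε₁+1/ε₂−1) with denominator 3.643.
With shield the two gaps are in series; the resistances add: (1/ε₁+1/ε_s−1)+(1/ε_s+1/ε₂−1) = 2.128+3.545 = 5.674.
Heat-flux ratio q₀/q = 5.674/3.643.

factor ≈ 1.56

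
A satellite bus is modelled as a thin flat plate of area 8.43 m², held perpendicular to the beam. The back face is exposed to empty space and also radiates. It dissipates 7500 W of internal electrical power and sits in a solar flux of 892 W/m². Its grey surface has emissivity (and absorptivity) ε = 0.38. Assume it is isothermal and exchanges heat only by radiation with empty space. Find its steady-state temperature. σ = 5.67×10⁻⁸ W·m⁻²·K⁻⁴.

At steady state, absorbed solar power + internal power = radiated power.
Absorbed: α·S·A_cross = 0.38·892·8.430 = 2857 W (cross-section A).
Total input = 2857 + 7500 = 10360 W.
Radiated: εσ·A_surf·T⁴ with A_surf = 2A = 16.86 m².
T⁴ = 10360/(0.38·5.67×10⁻⁸·16.86) = 2.851×10¹⁰ K⁴.

T ≈ 411 K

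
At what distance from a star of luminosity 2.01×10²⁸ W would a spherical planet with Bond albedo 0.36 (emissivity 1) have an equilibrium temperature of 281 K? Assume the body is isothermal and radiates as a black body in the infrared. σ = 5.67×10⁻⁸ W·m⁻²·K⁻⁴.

For an isothermal black-emitting sphere, (1−a)S·πr² = σ·4πr²·T⁴ ⇒ S = 4σT⁴/(1−a).
S = 4·5.67×10⁻⁸·(281)⁴/0.640 = 2209 W/m².
Flux falls as S = L/(4πd²), so d = √(L/(4πS)) = √(2.01×10²⁸/(4π·2209)).

d ≈ 8.51×10¹¹ m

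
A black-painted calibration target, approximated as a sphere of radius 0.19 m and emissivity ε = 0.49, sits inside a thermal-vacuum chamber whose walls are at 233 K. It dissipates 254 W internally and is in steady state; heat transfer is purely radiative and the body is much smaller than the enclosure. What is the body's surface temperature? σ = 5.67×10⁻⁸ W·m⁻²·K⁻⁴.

T ≈ 390 K

For a small grey body in a large enclosure, net radiated power = εσA(T⁴ − T_w⁴).
Steady state: P = εσA(T⁴ − T_w⁴) with A = 4πr² = 0.4536 m².
T⁴ = P/(εσA) + T_w⁴ = 254/(0.49·5.67×10⁻⁸·0.4536) + (233)⁴
    = 2.015×10¹⁰ + 2.947×10⁹ = 2.310×10¹⁰ K⁴.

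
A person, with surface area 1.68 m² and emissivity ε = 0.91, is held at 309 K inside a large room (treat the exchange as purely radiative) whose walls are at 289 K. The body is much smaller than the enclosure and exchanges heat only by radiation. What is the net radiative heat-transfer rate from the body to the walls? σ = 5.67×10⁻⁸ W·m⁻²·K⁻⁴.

For a small grey body in a large enclosure: P_net = εσA(T_body⁴ − T_wall⁴).
A = 1.68 m²; T_body⁴ − T_wall⁴ = 9.117×10⁹ − 6.976×10⁹ = 2.141×10⁹ K⁴.
|P_net| = 0.91·5.67×10⁻⁸·1.680·2.141×10⁹.

P_net ≈ 186 W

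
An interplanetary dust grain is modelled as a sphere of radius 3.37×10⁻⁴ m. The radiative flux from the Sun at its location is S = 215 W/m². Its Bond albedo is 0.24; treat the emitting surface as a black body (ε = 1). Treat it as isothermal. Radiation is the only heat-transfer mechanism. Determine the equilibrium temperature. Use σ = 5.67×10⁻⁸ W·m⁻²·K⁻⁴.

T ≈ 164 K

At equilibrium, absorbed power = emitted power.
Absorbing cross-section = πr² = 3.568×10⁻⁷ m²; emitting surface = 4πr² = 1.427×10⁻⁶ m² (ratio 4).
(1−a)S·A_cross = εσ·A_surf·T⁴  ⇒  T⁴ = (1−a)S/(4σ).
T⁴ = 0.760·215/(4·5.67×10⁻⁸) = 7.205×10⁸ K⁴.
T = (7.205×10⁸)^(1/4).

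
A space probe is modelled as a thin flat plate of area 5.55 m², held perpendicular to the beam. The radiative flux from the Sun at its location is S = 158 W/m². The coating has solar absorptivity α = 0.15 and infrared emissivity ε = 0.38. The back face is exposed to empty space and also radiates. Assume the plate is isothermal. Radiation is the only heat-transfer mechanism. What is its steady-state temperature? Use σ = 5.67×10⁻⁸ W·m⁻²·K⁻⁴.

T ≈ 153 K

At equilibrium, absorbed power = emitted power.
Absorbing cross-section = A = 5.550 m²; emitting surface = 2A = 11.10 m² (ratio 2).
αS·A_cross = εσ·A_surf·T⁴  ⇒  T⁴ = αS/(ε·2σ).
T⁴ = 0.150·158/(0.38·2·5.67×10⁻⁸) = 5.500×10⁸ K⁴.
T = (5.500×10⁸)^(1/4).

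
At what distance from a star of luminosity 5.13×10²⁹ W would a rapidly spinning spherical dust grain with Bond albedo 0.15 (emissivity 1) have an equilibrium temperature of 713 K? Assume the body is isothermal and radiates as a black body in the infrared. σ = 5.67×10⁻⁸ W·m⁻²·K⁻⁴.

d ≈ 7.69×10¹¹ m

For an isothermal black-emitting sphere, (1−a)S·πr² = σ·4πr²·T⁴ ⇒ S = 4σT⁴/(1−a).
S = 4·5.67×10⁻⁸·(713)⁴/0.850 = 68960 W/m².
Flux falls as S = L/(4πd²), so d = √(L/(4πS)) = √(5.13×10²⁹/(4π·68960)).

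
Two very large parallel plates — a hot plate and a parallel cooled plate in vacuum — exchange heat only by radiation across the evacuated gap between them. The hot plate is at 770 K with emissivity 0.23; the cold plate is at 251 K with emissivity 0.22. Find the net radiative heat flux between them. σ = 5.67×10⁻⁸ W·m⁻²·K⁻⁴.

For two infinite grey parallel plates, q = σ(T₁⁴ − T₂⁴)/(1/ε₁ + 1/ε₂ − 1).
T₁⁴ − T₂⁴ = 3.515×10¹¹ − 3.969×10⁹ = 3.476×10¹¹ K⁴.
1/ε₁ + 1/ε₂ − 1 = 4.348 + 4.545 − 1 = 7.893.
q = 5.67×10⁻⁸ × 3.476×10¹¹ / 7.893.

q ≈ 2500 W/m²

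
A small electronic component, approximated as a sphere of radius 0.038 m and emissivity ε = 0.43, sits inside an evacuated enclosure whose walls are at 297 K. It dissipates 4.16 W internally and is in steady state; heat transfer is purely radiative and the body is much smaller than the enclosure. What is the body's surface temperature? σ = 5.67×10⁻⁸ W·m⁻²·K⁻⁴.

T ≈ 362 K

For a small grey body in a large enclosure, net radiated power = εσA(T⁴ − T_w⁴).
Steady state: P = εσA(T⁴ − T_w⁴) with A = 4πr² = 0.01815 m².
T⁴ = P/(εσA) + T_w⁴ = 4.16/(0.43·5.67×10⁻⁸·0.01815) + (297)⁴
    = 9.403×10⁹ + 7.781×10⁹ = 1.718×10¹⁰ K⁴.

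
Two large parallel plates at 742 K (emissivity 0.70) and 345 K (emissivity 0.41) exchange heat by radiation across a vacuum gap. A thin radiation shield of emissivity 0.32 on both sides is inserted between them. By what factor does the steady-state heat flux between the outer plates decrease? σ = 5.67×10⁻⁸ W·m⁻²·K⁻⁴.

Without shield: q₀ = σΔ(T⁴)/(1/ε₁+1/ε₂−1) with denominator 2.868.
With shield the two gaps are in series; the resistances add: (1/ε₁+1/ε_s−1)+(1/ε_s+1/ε₂−1) = 3.554+4.564 = 8.118.
Heat-flux ratio q₀/q = 8.118/2.868.

factor ≈ 2.83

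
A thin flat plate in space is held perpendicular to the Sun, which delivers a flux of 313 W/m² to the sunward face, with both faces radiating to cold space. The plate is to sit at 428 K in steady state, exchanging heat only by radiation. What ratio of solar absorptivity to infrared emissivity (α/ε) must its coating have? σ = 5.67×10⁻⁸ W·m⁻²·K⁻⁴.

Balance: αS·A = εσ·2A·T⁴ ⇒ α/ε = 2σT⁴/S.
α/ε = 2·5.67×10⁻⁸·(428)⁴/313 = 2·5.67×10⁻⁸·3.356×10¹⁰/313.

α/ε ≈ 12.2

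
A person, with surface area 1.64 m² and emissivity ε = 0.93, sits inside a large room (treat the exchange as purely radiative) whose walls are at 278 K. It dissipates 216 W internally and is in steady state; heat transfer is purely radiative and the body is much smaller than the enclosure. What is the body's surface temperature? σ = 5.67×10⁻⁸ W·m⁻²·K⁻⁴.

For a small grey body in a large enclosure, net radiated power = εσA(T⁴ − T_w⁴).
Steady state: P = εσA(T⁴ − T_w⁴) with A = 1.64 m².
T⁴ = P/(εσA) + T_w⁴ = 216/(0.93·5.67×10⁻⁸·1.640) + (278)⁴
    = 2.498×10⁹ + 5.973×10⁹ = 8.471×10⁹ K⁴.

T ≈ 303 K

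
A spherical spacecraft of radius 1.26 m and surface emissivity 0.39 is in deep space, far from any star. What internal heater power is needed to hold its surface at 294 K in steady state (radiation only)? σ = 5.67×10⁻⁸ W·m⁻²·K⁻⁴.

P = εσ·4πr²·T⁴.
4πr² = 19.95 m²; T⁴ = 7.471×10⁹ K⁴.
P = 0.39·5.67×10⁻⁸·19.95·7.471×10⁹.

P ≈ 3300 W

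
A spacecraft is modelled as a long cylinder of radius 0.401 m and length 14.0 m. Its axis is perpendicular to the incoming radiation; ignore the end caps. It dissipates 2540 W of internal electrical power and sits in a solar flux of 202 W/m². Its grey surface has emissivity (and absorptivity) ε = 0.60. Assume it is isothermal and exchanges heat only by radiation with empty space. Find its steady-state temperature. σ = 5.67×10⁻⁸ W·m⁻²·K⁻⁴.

T ≈ 239 K

At steady state, absorbed solar power + internal power = radiated power.
Absorbed: α·S·A_cross = 0.60·202·11.23 = 1361 W (cross-section 2rL).
Total input = 1361 + 2540 = 3901 W.
Radiated: εσ·A_surf·T⁴ with A_surf = 2πrL = 35.27 m².
T⁴ = 3901/(0.60·5.67×10⁻⁸·35.27) = 3.251×10⁹ K⁴.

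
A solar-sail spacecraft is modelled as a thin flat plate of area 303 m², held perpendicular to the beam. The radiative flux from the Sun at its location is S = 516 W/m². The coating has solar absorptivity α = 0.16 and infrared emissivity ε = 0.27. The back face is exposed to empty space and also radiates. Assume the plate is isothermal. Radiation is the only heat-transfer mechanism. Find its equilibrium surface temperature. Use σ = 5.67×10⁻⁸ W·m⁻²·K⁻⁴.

T ≈ 228 K

At equilibrium, absorbed power = emitted power.
Absorbing cross-section = A = 303.0 m²; emitting surface = 2A = 606.0 m² (ratio 2).
αS·A_cross = εσ·A_surf·T⁴  ⇒  T⁴ = αS/(ε·2σ).
T⁴ = 0.160·516/(0.27·2·5.67×10⁻⁸) = 2.696×10⁹ K⁴.
T = (2.696×10⁹)^(1/4).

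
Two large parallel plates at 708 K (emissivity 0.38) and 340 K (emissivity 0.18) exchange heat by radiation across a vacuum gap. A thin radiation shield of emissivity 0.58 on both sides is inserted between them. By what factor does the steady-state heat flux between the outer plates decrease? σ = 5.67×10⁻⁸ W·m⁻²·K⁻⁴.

Without shield: q₀ = σΔ(T⁴)/(1/ε₁+1/ε₂−1) with denominator 7.187.
With shield the two gaps are in series; the resistances add: (1/ε₁+1/ε_s−1)+(1/ε_s+1/ε₂−1) = 3.356+6.280 = 9.635.
Heat-flux ratio q₀/q = 9.635/7.187.

factor ≈ 1.34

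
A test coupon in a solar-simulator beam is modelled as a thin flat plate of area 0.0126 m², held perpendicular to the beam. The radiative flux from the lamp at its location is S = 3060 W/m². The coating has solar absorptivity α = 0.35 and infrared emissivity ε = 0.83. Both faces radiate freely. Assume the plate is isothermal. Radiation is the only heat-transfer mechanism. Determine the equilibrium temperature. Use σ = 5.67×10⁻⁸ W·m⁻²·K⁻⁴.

T ≈ 327 K

At equilibrium, absorbed power = emitted power.
Absorbing cross-section = A = 0.01260 m²; emitting surface = 2A = 0.02520 m² (ratio 2).
αS·A_cross = εσ·A_surf·T⁴  ⇒  T⁴ = αS/(ε·2σ).
T⁴ = 0.350·3060/(0.83·2·5.67×10⁻⁸) = 1.138×10¹⁰ K⁴.
T = (1.138×10¹⁰)^(1/4).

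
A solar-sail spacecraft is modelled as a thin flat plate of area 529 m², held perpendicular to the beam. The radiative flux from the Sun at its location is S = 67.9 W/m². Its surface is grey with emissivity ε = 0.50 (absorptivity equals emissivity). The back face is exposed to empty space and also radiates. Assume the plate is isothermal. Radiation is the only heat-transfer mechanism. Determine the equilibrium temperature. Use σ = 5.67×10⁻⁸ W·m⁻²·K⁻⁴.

At equilibrium, absorbed power = emitted power.
Absorbing cross-section = A = 529.0 m²; emitting surface = 2A = 1058 m² (ratio 2).
εS·A_cross = εσ·A_surf·T⁴  ⇒  T⁴ = S/(2σ)   (ε cancels).
T⁴ = 67.9/(2·5.67×10⁻⁸) = 5.988×10⁸ K⁴.
T = (5.988×10⁸)^(1/4).

T ≈ 156 K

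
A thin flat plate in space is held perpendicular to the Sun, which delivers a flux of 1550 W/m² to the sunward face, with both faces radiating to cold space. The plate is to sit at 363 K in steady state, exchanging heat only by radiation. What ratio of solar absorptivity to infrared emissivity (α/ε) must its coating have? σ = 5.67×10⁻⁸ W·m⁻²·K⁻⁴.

α/ε ≈ 1.27

Balance: αS·A = εσ·2A·T⁴ ⇒ α/ε = 2σT⁴/S.
α/ε = 2·5.67×10⁻⁸·(363)⁴/1550 = 2·5.67×10⁻⁸·1.736×10¹⁰/1550.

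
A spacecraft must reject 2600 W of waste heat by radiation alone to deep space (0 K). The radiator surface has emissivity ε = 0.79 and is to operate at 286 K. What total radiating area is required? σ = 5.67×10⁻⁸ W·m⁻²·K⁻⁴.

P = εσA T⁴ ⇒ A = P/(εσT⁴).
T⁴ = 6.691×10⁹ K⁴.
A = 2600/(0.79 × 5.67×10⁻⁸ × 6.691×10⁹).

A ≈ 8.68 m²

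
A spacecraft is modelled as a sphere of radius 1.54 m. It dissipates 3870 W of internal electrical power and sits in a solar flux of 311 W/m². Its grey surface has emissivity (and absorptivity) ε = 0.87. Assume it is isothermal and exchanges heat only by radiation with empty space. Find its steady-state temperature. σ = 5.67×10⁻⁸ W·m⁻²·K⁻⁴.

At steady state, absorbed solar power + internal power = radiated power.
Absorbed: α·S·A_cross = 0.87·311·7.451 = 2016 W (cross-section πr²).
Total input = 2016 + 3870 = 5886 W.
Radiated: εσ·A_surf·T⁴ with A_surf = 4πr² = 29.80 m².
T⁴ = 5886/(0.87·5.67×10⁻⁸·29.80) = 4.004×10⁹ K⁴.

T ≈ 252 K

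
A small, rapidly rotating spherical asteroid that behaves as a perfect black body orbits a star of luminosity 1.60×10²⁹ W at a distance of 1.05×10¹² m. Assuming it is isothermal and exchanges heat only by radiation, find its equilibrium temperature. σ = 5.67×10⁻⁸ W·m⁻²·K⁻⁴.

T ≈ 475 K

First find the stellar flux at distance d: S = L/(4πd²) = 1.60×10²⁹/(4π·(1.05×10¹²)²) = 11550 W/m².
For an isothermal sphere, absorbed (1−a)S·πr² = emitted σ·4πr²·T⁴, so T⁴ = (1−a)S/(4σ).
T⁴ = 1.00·11550/(4·5.67×10⁻⁸) = 5.092×10¹⁰ K⁴.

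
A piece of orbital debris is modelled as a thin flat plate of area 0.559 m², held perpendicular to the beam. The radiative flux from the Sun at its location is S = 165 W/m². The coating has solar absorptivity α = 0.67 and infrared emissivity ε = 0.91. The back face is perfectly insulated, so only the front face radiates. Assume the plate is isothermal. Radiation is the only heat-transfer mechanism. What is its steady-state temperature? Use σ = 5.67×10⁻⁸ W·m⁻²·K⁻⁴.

At equilibrium, absorbed power = emitted power.
Absorbing cross-section = A = 0.5590 m²; emitting surface = A = 0.5590 m² (ratio 1).
αS·A_cross = εσ·A_surf·T⁴  ⇒  T⁴ = αS/(ε·1σ).
T⁴ = 0.670·165/(0.91·1·5.67×10⁻⁸) = 2.143×10⁹ K⁴.
T = (2.143×10⁹)^(1/4).

T ≈ 215 K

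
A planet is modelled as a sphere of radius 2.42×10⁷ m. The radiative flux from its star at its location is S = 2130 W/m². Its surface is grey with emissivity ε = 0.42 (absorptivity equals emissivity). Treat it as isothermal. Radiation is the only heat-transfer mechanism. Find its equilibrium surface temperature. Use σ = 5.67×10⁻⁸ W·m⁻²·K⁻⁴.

At equilibrium, absorbed power = emitted power.
Absorbing cross-section = πr² = 1.840×10¹⁵ m²; emitting surface = 4πr² = 7.359×10¹⁵ m² (ratio 4).
εS·A_cross = εσ·A_surf·T⁴  ⇒  T⁴ = S/(4σ)   (ε cancels).
T⁴ = 2130/(4·5.67×10⁻⁸) = 9.392×10⁹ K⁴.
T = (9.392×10⁹)^(1/4).

T ≈ 311 K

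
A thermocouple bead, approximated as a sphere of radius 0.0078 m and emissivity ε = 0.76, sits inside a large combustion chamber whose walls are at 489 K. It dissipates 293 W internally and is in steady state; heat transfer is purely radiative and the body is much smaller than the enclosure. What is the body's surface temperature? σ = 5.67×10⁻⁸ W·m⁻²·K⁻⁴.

T ≈ 1730 K

For a small grey body in a large enclosure, net radiated power = εσA(T⁴ − T_w⁴).
Steady state: P = εσA(T⁴ − T_w⁴) with A = 4πr² = 7.645×10⁻⁴ m².
T⁴ = P/(εσA) + T_w⁴ = 293/(0.76·5.67×10⁻⁸·7.645×10⁻⁴) + (489)⁴
    = 8.893×10¹² + 5.718×10¹⁰ = 8.951×10¹² K⁴.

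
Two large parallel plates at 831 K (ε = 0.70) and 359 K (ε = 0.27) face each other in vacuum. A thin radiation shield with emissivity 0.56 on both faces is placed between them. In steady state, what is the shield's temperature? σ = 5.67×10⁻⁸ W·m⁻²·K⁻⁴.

T_s ≈ 755 K

In steady state the net flux on the hot side equals that on the cold side.
σ(T₁⁴−T_s⁴)/D₁ = σ(T_s⁴−T₂⁴)/D₂, with D₁ = 1/ε₁+1/ε_s−1 = 2.214, D₂ = 1/ε_s+1/ε₂−1 = 4.489.
Solve for T_s⁴: T_s⁴ = (D₂·T₁⁴ + D₁·T₂⁴)/(D₁+D₂) = 3.248×10¹¹ K⁴.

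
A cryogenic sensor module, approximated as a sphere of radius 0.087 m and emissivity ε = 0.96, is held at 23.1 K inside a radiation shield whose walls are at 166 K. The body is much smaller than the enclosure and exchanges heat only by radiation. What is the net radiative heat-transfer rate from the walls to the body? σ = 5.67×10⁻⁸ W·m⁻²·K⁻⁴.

For a small grey body in a large enclosure: P_net = εσA(T_body⁴ − T_wall⁴).
A = 4πr² = 0.09511 m²; T_body⁴ − T_wall⁴ = 2.847×10⁵ − 7.593×10⁸ = -7.590×10⁸ K⁴.
|P_net| = 0.96·5.67×10⁻⁸·0.09511·7.590×10⁸.

P_net ≈ 3.93 W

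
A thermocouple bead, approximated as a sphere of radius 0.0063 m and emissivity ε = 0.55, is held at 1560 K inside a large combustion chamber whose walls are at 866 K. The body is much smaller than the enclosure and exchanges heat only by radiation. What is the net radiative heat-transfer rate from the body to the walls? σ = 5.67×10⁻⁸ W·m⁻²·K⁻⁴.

P_net ≈ 83.4 W

For a small grey body in a large enclosure: P_net = εσA(T_body⁴ − T_wall⁴).
A = 4πr² = 4.988×10⁻⁴ m²; T_body⁴ − T_wall⁴ = 5.922×10¹² − 5.624×10¹¹ = 5.360×10¹² K⁴.
|P_net| = 0.55·5.67×10⁻⁸·4.988×10⁻⁴·5.360×10¹².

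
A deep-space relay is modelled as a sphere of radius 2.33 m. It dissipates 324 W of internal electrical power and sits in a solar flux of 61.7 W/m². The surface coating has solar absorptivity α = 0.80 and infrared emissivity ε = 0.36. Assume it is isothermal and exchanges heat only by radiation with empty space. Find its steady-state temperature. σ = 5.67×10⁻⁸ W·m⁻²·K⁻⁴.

At steady state, absorbed solar power + internal power = radiated power.
Absorbed: α·S·A_cross = 0.80·61.7·17.06 = 841.9 W (cross-section πr²).
Total input = 841.9 + 324 = 1166 W.
Radiated: εσ·A_surf·T⁴ with A_surf = 4πr² = 68.22 m².
T⁴ = 1166/(0.36·5.67×10⁻⁸·68.22) = 8.372×10⁸ K⁴.

T ≈ 170 K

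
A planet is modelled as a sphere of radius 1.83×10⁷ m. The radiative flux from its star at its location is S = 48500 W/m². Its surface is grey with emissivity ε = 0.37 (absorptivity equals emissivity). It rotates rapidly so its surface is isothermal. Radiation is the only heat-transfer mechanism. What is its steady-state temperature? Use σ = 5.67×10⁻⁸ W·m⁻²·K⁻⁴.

T ≈ 680 K

At equilibrium, absorbed power = emitted power.
Absorbing cross-section = πr² = 1.052×10¹⁵ m²; emitting surface = 4πr² = 4.208×10¹⁵ m² (ratio 4).
εS·A_cross = εσ·A_surf·T⁴  ⇒  T⁴ = S/(4σ)   (ε cancels).
T⁴ = 48500/(4·5.67×10⁻⁸) = 2.138×10¹¹ K⁴.
T = (2.138×10¹¹)^(1/4).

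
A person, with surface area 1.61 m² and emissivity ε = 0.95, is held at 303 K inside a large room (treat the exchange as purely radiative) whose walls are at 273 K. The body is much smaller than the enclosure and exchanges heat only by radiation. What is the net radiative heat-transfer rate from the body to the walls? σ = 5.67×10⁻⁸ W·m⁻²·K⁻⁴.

P_net ≈ 249 W

For a small grey body in a large enclosure: P_net = εσA(T_body⁴ − T_wall⁴).
A = 1.61 m²; T_body⁴ − T_wall⁴ = 8.429×10⁹ − 5.555×10⁹ = 2.874×10⁹ K⁴.
|P_net| = 0.95·5.67×10⁻⁸·1.610·2.874×10⁹.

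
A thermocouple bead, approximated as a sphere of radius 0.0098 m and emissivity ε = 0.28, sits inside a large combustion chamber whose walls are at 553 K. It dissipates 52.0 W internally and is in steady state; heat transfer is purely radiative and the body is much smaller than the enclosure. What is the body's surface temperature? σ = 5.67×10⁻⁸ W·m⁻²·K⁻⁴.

T ≈ 1290 K

For a small grey body in a large enclosure, net radiated power = εσA(T⁴ − T_w⁴).
Steady state: P = εσA(T⁴ − T_w⁴) with A = 4πr² = 0.001207 m².
T⁴ = P/(εσA) + T_w⁴ = 52.0/(0.28·5.67×10⁻⁸·0.001207) + (553)⁴
    = 2.714×10¹² + 9.352×10¹⁰ = 2.807×10¹² K⁴.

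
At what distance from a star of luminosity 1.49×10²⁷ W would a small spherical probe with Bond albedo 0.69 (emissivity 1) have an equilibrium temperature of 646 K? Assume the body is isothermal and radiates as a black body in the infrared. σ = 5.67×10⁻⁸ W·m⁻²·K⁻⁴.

For an isothermal black-emitting sphere, (1−a)S·πr² = σ·4πr²·T⁴ ⇒ S = 4σT⁴/(1−a).
S = 4·5.67×10⁻⁸·(646)⁴/0.310 = 1.274×10⁵ W/m².
Flux falls as S = L/(4πd²), so d = √(L/(4πS)) = √(1.49×10²⁷/(4π·1.274×10⁵)).

d ≈ 3.05×10¹⁰ m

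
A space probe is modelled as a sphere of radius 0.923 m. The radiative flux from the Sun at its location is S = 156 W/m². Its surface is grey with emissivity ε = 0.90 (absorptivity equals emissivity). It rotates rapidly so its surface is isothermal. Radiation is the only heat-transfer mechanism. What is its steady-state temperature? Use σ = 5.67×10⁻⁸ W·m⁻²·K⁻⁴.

T ≈ 162 K

At equilibrium, absorbed power = emitted power.
Absorbing cross-section = πr² = 2.676 m²; emitting surface = 4πr² = 10.71 m² (ratio 4).
εS·A_cross = εσ·A_surf·T⁴  ⇒  T⁴ = S/(4σ)   (ε cancels).
T⁴ = 156/(4·5.67×10⁻⁸) = 6.878×10⁸ K⁴.
T = (6.878×10⁸)^(1/4).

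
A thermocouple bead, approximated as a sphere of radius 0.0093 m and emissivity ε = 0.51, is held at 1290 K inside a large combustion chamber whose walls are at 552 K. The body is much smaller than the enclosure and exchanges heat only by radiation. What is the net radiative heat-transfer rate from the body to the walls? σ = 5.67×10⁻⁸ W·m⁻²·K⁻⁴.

P_net ≈ 84.1 W

For a small grey body in a large enclosure: P_net = εσA(T_body⁴ − T_wall⁴).
A = 4πr² = 0.001087 m²; T_body⁴ − T_wall⁴ = 2.769×10¹² − 9.284×10¹⁰ = 2.676×10¹² K⁴.
|P_net| = 0.51·5.67×10⁻⁸·0.001087·2.676×10¹².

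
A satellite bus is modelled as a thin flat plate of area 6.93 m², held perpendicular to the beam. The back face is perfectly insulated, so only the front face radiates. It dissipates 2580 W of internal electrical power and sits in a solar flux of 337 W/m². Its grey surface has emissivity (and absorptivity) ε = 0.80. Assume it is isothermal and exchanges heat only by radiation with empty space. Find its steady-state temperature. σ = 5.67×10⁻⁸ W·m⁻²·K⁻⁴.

T ≈ 345 K

At steady state, absorbed solar power + internal power = radiated power.
Absorbed: α·S·A_cross = 0.80·337·6.930 = 1868 W (cross-section A).
Total input = 1868 + 2580 = 4448 W.
Radiated: εσ·A_surf·T⁴ with A_surf = A = 6.930 m².
T⁴ = 4448/(0.80·5.67×10⁻⁸·6.930) = 1.415×10¹⁰ K⁴.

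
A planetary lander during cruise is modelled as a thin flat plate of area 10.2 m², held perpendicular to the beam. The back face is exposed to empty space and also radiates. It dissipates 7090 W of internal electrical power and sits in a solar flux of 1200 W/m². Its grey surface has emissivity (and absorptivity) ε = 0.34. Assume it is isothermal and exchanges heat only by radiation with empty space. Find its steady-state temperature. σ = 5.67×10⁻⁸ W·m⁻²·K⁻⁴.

At steady state, absorbed solar power + internal power = radiated power.
Absorbed: α·S·A_cross = 0.34·1200·10.20 = 4162 W (cross-section A).
Total input = 4162 + 7090 = 11250 W.
Radiated: εσ·A_surf·T⁴ with A_surf = 2A = 20.40 m².
T⁴ = 11250/(0.34·5.67×10⁻⁸·20.40) = 2.861×10¹⁰ K⁴.

T ≈ 411 K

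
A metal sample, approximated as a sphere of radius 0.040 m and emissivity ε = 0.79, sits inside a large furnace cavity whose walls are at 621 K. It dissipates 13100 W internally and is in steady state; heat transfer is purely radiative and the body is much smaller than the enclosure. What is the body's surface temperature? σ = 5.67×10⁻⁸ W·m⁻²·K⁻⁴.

T ≈ 1960 K

For a small grey body in a large enclosure, net radiated power = εσA(T⁴ − T_w⁴).
Steady state: P = εσA(T⁴ − T_w⁴) with A = 4πr² = 0.02011 m².
T⁴ = P/(εσA) + T_w⁴ = 13100/(0.79·5.67×10⁻⁸·0.02011) + (621)⁴
    = 1.455×10¹³ + 1.487×10¹¹ = 1.469×10¹³ K⁴.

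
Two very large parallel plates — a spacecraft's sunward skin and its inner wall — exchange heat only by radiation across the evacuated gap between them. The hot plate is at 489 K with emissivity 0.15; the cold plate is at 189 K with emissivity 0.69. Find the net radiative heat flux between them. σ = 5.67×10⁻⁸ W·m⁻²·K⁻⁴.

q ≈ 445 W/m²

For two infinite grey parallel plates, q = σ(T₁⁴ − T₂⁴)/(1/ε₁ + 1/ε₂ − 1).
T₁⁴ − T₂⁴ = 5.718×10¹⁰ − 1.276×10⁹ = 5.590×10¹⁰ K⁴.
1/ε₁ + 1/ε₂ − 1 = 6.667 + 1.449 − 1 = 7.116.
q = 5.67×10⁻⁸ × 5.590×10¹⁰ / 7.116.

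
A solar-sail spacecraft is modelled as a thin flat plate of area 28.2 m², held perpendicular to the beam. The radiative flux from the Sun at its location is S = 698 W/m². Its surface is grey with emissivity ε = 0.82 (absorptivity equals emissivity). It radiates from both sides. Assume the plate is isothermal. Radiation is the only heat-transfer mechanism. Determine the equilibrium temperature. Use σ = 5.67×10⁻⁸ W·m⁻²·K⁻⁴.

T ≈ 280 K

At equilibrium, absorbed power = emitted power.
Absorbing cross-section = A = 28.20 m²; emitting surface = 2A = 56.40 m² (ratio 2).
εS·A_cross = εσ·A_surf·T⁴  ⇒  T⁴ = S/(2σ)   (ε cancels).
T⁴ = 698/(2·5.67×10⁻⁸) = 6.155×10⁹ K⁴.
T = (6.155×10⁹)^(1/4).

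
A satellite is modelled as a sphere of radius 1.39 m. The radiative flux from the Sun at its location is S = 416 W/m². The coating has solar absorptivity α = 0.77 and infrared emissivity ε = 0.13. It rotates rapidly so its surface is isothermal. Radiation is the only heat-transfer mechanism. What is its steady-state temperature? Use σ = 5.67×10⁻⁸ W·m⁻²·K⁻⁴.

At equilibrium, absorbed power = emitted power.
Absorbing cross-section = πr² = 6.070 m²; emitting surface = 4πr² = 24.28 m² (ratio 4).
αS·A_cross = εσ·A_surf·T⁴  ⇒  T⁴ = αS/(ε·4σ).
T⁴ = 0.770·416/(0.13·4·5.67×10⁻⁸) = 1.086×10¹⁰ K⁴.
T = (1.086×10¹⁰)^(1/4).

T ≈ 323 K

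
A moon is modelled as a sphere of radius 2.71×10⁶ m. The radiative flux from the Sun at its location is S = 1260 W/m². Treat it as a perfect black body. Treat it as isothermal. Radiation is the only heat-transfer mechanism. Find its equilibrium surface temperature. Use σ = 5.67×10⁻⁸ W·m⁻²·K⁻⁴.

At equilibrium, absorbed power = emitted power.
Absorbing cross-section = πr² = 2.307×10¹³ m²; emitting surface = 4πr² = 9.229×10¹³ m² (ratio 4).
S·A_cross = εσ·A_surf·T⁴  ⇒  T⁴ = S/(4σ).
T⁴ = 1.00·1260/(4·5.67×10⁻⁸) = 5.556×10⁹ K⁴.
T = (5.556×10⁹)^(1/4).

T ≈ 273 K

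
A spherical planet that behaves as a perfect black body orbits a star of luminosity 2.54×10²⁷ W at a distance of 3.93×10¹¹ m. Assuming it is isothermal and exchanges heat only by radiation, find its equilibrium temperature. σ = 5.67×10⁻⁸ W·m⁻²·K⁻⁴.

First find the stellar flux at distance d: S = L/(4πd²) = 2.54×10²⁷/(4π·(3.93×10¹¹)²) = 1309 W/m².
For an isothermal sphere, absorbed (1−a)S·πr² = emitted σ·4πr²·T⁴, so T⁴ = (1−a)S/(4σ).
T⁴ = 1.00·1309/(4·5.67×10⁻⁸) = 5.770×10⁹ K⁴.

T ≈ 276 K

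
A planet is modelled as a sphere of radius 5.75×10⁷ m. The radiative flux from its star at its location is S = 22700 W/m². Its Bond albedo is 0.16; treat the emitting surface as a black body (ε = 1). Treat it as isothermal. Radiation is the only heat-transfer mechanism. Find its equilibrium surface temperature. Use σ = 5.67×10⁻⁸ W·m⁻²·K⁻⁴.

T ≈ 538 K

At equilibrium, absorbed power = emitted power.
Absorbing cross-section = πr² = 1.039×10¹⁶ m²; emitting surface = 4πr² = 4.155×10¹⁶ m² (ratio 4).
(1−a)S·A_cross = εσ·A_surf·T⁴  ⇒  T⁴ = (1−a)S/(4σ).
T⁴ = 0.840·22700/(4·5.67×10⁻⁸) = 8.407×10¹⁰ K⁴.
T = (8.407×10¹⁰)^(1/4).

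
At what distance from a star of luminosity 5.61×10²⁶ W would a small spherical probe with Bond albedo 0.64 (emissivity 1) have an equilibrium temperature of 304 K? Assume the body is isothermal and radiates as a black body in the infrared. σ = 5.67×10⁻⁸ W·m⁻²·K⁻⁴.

d ≈ 9.11×10¹⁰ m

For an isothermal black-emitting sphere, (1−a)S·πr² = σ·4πr²·T⁴ ⇒ S = 4σT⁴/(1−a).
S = 4·5.67×10⁻⁸·(304)⁴/0.360 = 5381 W/m².
Flux falls as S = L/(4πd²), so d = √(L/(4πS)) = √(5.61×10²⁶/(4π·5381)).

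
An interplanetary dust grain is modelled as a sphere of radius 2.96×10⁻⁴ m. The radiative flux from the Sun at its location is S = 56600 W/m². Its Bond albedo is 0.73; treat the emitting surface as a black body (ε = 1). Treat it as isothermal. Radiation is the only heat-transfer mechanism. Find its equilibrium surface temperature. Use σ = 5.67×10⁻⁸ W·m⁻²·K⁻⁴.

T ≈ 509 K

At equilibrium, absorbed power = emitted power.
Absorbing cross-section = πr² = 2.753×10⁻⁷ m²; emitting surface = 4πr² = 1.101×10⁻⁶ m² (ratio 4).
(1−a)S·A_cross = εσ·A_surf·T⁴  ⇒  T⁴ = (1−a)S/(4σ).
T⁴ = 0.270·56600/(4·5.67×10⁻⁸) = 6.738×10¹⁰ K⁴.
T = (6.738×10¹⁰)^(1/4).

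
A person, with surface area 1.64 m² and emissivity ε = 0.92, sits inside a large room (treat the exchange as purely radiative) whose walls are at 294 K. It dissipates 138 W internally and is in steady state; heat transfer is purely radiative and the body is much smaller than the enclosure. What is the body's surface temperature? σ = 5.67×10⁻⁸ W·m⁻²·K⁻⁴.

For a small grey body in a large enclosure, net radiated power = εσA(T⁴ − T_w⁴).
Steady state: P = εσA(T⁴ − T_w⁴) with A = 1.64 m².
T⁴ = P/(εσA) + T_w⁴ = 138/(0.92·5.67×10⁻⁸·1.640) + (294)⁴
    = 1.613×10⁹ + 7.471×10⁹ = 9.084×10⁹ K⁴.

T ≈ 309 K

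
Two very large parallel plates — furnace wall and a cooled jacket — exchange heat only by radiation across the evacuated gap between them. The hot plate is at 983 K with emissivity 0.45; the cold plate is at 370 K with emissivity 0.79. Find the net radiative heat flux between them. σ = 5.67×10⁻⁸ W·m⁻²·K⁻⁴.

For two infinite grey parallel plates, q = σ(T₁⁴ − T₂⁴)/(1/ε₁ + 1/ε₂ − 1).
T₁⁴ − T₂⁴ = 9.337×10¹¹ − 1.874×10¹⁰ = 9.150×10¹¹ K⁴.
1/ε₁ + 1/ε₂ − 1 = 2.222 + 1.266 − 1 = 2.488.
q = 5.67×10⁻⁸ × 9.150×10¹¹ / 2.488.

q ≈ 20900 W/m²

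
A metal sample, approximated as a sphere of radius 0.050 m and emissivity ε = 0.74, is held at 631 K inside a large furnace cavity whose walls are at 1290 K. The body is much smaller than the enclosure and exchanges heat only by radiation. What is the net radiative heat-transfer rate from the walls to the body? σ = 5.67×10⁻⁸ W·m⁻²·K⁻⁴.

P_net ≈ 3440 W

For a small grey body in a large enclosure: P_net = εσA(T_body⁴ − T_wall⁴).
A = 4πr² = 0.03142 m²; T_body⁴ − T_wall⁴ = 1.585×10¹¹ − 2.769×10¹² = -2.611×10¹² K⁴.
|P_net| = 0.74·5.67×10⁻⁸·0.03142·2.611×10¹².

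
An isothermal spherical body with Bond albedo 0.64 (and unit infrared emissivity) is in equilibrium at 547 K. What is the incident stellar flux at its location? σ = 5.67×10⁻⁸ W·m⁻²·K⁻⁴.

S ≈ 56400 W/m²

(1−a)S·πr² = σ·4πr²·T⁴ ⇒ S = 4σT⁴/(1−a).
S = 4·5.67×10⁻⁸·8.953×10¹⁰/0.360.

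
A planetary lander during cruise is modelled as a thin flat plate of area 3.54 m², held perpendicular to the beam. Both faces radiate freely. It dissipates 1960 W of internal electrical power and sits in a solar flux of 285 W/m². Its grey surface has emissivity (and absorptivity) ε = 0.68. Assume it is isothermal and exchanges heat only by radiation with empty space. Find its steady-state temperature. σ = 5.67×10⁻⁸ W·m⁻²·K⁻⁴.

T ≈ 314 K

At steady state, absorbed solar power + internal power = radiated power.
Absorbed: α·S·A_cross = 0.68·285·3.540 = 686.1 W (cross-section A).
Total input = 686.1 + 1960 = 2646 W.
Radiated: εσ·A_surf·T⁴ with A_surf = 2A = 7.080 m².
T⁴ = 2646/(0.68·5.67×10⁻⁸·7.080) = 9.693×10⁹ K⁴.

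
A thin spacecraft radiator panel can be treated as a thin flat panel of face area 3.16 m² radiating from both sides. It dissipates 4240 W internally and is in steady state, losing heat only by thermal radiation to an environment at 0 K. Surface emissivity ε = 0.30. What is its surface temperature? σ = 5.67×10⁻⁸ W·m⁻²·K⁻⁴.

Steady state: internal power = radiated power, P = εσA T⁴.
Radiating area A = 2·3.16 = 6.320 m².
T⁴ = P/(εσA) = 4240/(0.30·5.67×10⁻⁸·6.320) = 3.944×10¹⁰ K⁴.
T = (3.944×10¹⁰)^(1/4).

T ≈ 446 K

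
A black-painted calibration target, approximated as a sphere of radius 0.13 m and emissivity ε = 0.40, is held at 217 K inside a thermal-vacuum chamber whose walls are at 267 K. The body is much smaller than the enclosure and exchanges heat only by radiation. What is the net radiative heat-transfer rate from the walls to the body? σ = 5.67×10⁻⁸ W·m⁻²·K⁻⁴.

P_net ≈ 13.8 W

For a small grey body in a large enclosure: P_net = εσA(T_body⁴ − T_wall⁴).
A = 4πr² = 0.2124 m²; T_body⁴ − T_wall⁴ = 2.217×10⁹ − 5.082×10⁹ = -2.865×10⁹ K⁴.
|P_net| = 0.40·5.67×10⁻⁸·0.2124·2.865×10⁹.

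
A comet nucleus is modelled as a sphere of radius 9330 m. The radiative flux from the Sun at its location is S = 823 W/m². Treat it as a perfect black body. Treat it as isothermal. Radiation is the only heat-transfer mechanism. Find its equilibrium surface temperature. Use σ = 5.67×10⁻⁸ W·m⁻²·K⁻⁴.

T ≈ 245 K

At equilibrium, absorbed power = emitted power.
Absorbing cross-section = πr² = 2.735×10⁸ m²; emitting surface = 4πr² = 1.094×10⁹ m² (ratio 4).
S·A_cross = εσ·A_surf·T⁴  ⇒  T⁴ = S/(4σ).
T⁴ = 1.00·823/(4·5.67×10⁻⁸) = 3.629×10⁹ K⁴.
T = (3.629×10⁹)^(1/4).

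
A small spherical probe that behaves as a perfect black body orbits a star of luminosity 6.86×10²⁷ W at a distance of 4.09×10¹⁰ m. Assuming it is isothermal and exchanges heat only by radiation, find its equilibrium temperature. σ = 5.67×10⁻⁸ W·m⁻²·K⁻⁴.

First find the stellar flux at distance d: S = L/(4πd²) = 6.86×10²⁷/(4π·(4.09×10¹⁰)²) = 3.263×10⁵ W/m².
For an isothermal sphere, absorbed (1−a)S·πr² = emitted σ·4πr²·T⁴, so T⁴ = (1−a)S/(4σ).
T⁴ = 1.00·3.263×10⁵/(4·5.67×10⁻⁸) = 1.439×10¹² K⁴.

T ≈ 1100 K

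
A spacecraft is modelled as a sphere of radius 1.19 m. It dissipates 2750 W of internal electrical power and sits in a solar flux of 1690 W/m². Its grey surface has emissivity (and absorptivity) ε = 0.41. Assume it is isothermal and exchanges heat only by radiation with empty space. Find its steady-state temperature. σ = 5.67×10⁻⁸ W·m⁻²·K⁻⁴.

At steady state, absorbed solar power + internal power = radiated power.
Absorbed: α·S·A_cross = 0.41·1690·4.449 = 3083 W (cross-section πr²).
Total input = 3083 + 2750 = 5833 W.
Radiated: εσ·A_surf·T⁴ with A_surf = 4πr² = 17.80 m².
T⁴ = 5833/(0.41·5.67×10⁻⁸·17.80) = 1.410×10¹⁰ K⁴.

T ≈ 345 K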